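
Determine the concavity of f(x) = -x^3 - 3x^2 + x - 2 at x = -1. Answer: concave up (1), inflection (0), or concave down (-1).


Concavity is determined by the sign of f''(x).
f(x) = -x^3 - 3x^2 + x - 2
f'(x) = -3x^2 - 6x + 1
f''(x) = -6x - 6
f''(-1) = -6 * (-1) - 6
= 6 - 6
= 0
f''(-1) = 0, and f''(x) is linear with nonzero slope -6, so f'' changes sign at x = -1. Hence the function is at an inflection point (0)

0


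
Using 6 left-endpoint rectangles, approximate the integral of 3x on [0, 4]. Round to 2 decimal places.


Left Riemann sum uses left endpoints of each subinterval.
Interval: [0, 4], n = 6
dx = (4 - 0) / 6 = 2/3
Left endpoints: [0, 2/3, 4/3, 2, 8/3, 10/3]
f values: [0, 2, 4, 6, 8, 10]
Sum = dx * (sum of f values)
= 2/3 * 30
= 20 = 20.00

20.00


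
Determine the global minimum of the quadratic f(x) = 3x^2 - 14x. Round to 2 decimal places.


For a quadratic f(x) = ax^2 + bx + c with a > 0, the minimum is at the vertex.
Vertex x-coordinate: x = -b/(2a)
x = -(-14) / (2 * 3)
x = 14/6 = 7/3
Substitute back to find the minimum value:
f(7/3) = 3 * (7/3)^2 - 14 * (7/3) + 0
= 49/3 - 98/3 + 0
= -49/3 ≈ -16.33

-16.33


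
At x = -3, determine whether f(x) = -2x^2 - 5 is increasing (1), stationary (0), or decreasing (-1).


Compute f'(x) to determine behavior:
f'(x) = -4x
f'(-3) = -4 * (-3) + 0
= 12 + 0
= 12
Since f'(-3) > 0, the function is increasing (1)

1


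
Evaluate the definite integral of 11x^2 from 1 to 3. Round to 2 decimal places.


Find the antiderivative of 11x^2:
F(x) = 11/3 * x^3
Apply the Fundamental Theorem of Calculus:
F(3) - F(1)
= 11/3 * 3^3 - 11/3 * 1^3
= 11/3 * (27 - 1)
= 11/3 * 26
= 286/3 ≈ 95.33

95.33


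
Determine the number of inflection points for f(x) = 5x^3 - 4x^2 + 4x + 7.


Inflection points occur where f''(x) = 0 and concavity changes.
f(x) = 5x^3 - 4x^2 + 4x + 7
f'(x) = 15x^2 - 8x + 4
f''(x) = 30x - 8
Set f''(x) = 0:
30x - 8 = 0
x = 8 / 30 = 4/15
Since f''(x) is linear (degree 1), it changes sign at this point.
Therefore there is exactly 1 inflection point.

1


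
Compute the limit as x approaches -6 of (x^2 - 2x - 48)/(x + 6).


Direct substitution gives 0/0, so we factor the numerator.
Factor: (x^2 - 2x - 48) = (x + 6)(x - 8)
Cancel the common factor (x + 6):
(x^2 - 2x - 48)/(x + 6) = (x - 8)
Now substitute x = -6:
= (-6) - (8) = -14

-14


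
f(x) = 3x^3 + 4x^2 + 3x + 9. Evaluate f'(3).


Differentiate f(x) = 3x^3 + 4x^2 + 3x + 9 term by term:
f'(x) = 9x^2 + 8x + 3
Substitute x = 3:
f'(3) = 9 * 3^2 + 8 * 3 + 3
= 81 + 24 + 3
= 108

108


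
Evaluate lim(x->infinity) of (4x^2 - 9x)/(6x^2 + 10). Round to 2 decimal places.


For limits at infinity with equal-degree polynomials,
we compare leading coefficients.
Numerator leading term: 4x^2
Denominator leading term: 6x^2
Divide both by x^2:
lim = (4 - 9/x) / (6 + 10/x^2)
As x -> infinity, the 1/x and 1/x^2 terms vanish:
= 4/6 = 2/3 ≈ 0.67

0.67


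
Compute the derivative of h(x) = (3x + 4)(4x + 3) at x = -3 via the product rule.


Let u(x) = 3x + 4 and v(x) = 4x + 3
u'(x) = 3
v'(x) = 4
Product rule: h'(x) = u'(x)*v(x) + u(x)*v'(x)
= 3 * (4x + 3) + (3x + 4) * 4
At x = -3:
u(-3) = 3 * (-3) + 4 = -5
v(-3) = 4 * (-3) + 3 = -9
h'(-3) = 3 * (-9) + (-5) * 4
= -27 - 20
= -47

-47


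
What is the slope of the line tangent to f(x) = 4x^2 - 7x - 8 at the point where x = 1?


The slope of the tangent line equals f'(x) at the point.
f(x) = 4x^2 - 7x - 8
f'(x) = 8x - 7
At x = 1:
f'(1) = 8 * 1 - 7
= 8 - 7
= 1

1


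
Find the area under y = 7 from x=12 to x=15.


The area under a constant function y = 7 is a rectangle.
Width = 15 - 12 = 3
Height = 7
Area = width * height
= 3 * 7
= 21

21


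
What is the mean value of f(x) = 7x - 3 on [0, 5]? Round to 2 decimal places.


Average value = 1/(b-a) * integral from a to b of f(x) dx
First compute the integral of 7x - 3:
F(x) = (7/2)x^2 - 3x
F(5) = 7/2 * 25 - 3 * 5 = 145/2
F(0) = 7/2 * 0 - 3 * 0 = 0
Integral = 145/2 - 0 = 145/2
Average = (145/2) / (5 - 0) = (145/2) / 5
= 29/2 = 14.50

14.50


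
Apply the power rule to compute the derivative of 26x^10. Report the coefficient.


We apply the power rule: d/dx [ax^n] = a*n * x^(n-1)
d/dx [26x^10]
= 26 * 10 * x^(10-1)
= 260x^9
The coefficient is 260

260


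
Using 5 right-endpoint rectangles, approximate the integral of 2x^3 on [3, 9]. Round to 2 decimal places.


Right Riemann sum uses right endpoints of each subinterval.
Interval: [3, 9], n = 5
dx = (9 - 3) / 5 = 6/5
Right endpoints: [21/5, 27/5, 33/5, 39/5, 9]
f values: [18522/125, 39366/125, 71874/125, 118638/125, 1458]
Sum = dx * (sum of f values)
= 6/5 * 17226/5
= 103356/25 = 4134.24

4134.24


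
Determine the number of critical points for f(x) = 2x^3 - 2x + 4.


Find where f'(x) = 0:
f(x) = 2x^3 - 2x + 4
f'(x) = 6x^2 - 2
This is a quadratic in x. Use the discriminant to count real roots.
Discriminant = (0)^2 - 4 * 6 * (-2)
= 0 - (-48)
= 48
Since discriminant > 0, f'(x) = 0 has 2 real solutions.
Number of critical points: 2

2


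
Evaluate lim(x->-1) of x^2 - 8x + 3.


Since polynomials are continuous, we use direct substitution.
lim(x->-1) of x^2 - 8x + 3
= 1 * (-1)^2 - 8 * (-1) + 3
= 1 + 8 + 3
= 12

12


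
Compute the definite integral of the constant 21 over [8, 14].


The integral of a constant k over [a, b] equals k * (b - a).
integral from 8 to 14 of 21 dx
= 21 * (14 - 8)
= 21 * 6
= 126

126


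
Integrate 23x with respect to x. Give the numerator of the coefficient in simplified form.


Apply the power rule for integration:
integral of ax^n dx = a/(n+1) * x^(n+1) + C
integral of 23x dx
= 23/2 * x^2 + C
The coefficient in lowest terms is 23/2, and its numerator is 23

23


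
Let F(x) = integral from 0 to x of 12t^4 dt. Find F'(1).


By the Fundamental Theorem of Calculus (Part 1):
If F(x) = integral from 0 to x of f(t) dt, then F'(x) = f(x)
Here f(t) = 12t^4
So F'(x) = 12x^4
Evaluate at x = 1:
F'(1) = 12 * 1^4
= 12 * 1
= 12

12


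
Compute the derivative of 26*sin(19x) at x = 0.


Apply the chain rule to differentiate 26*sin(19x):
d/dx [26*sin(19x)]
= 26 * cos(19x) * d/dx(19x)
= 26 * 19 * cos(19x)
= 494 * cos(19x)
Evaluate at x = 0:
= 494 * cos(0)
= 494 * 1
= 494

494


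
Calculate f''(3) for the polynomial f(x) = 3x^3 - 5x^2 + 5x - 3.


First derivative:
f'(x) = 9x^2 - 10x + 5
Second derivative:
f''(x) = 18x - 10
Substitute x = 3:
f''(3) = 18 * 3 - 10
= 54 - 10
= 44

44


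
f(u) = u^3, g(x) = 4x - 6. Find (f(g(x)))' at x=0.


Using the chain rule: (f(g(x)))' = f'(g(x)) * g'(x)
First, find g(0):
g(0) = 4 * 0 - 6 = -6
Next, f'(u) = 3u^2
And g'(x) = 4
So f'(g(0)) * g'(0)
= 3 * (-6)^2 * 4
= 3 * 36 * 4
= 432

432


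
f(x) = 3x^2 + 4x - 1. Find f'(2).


Differentiate term by term using power and sum rules:
f(x) = 3x^2 + 4x - 1
f'(x) = 6x + 4
Substitute x = 2:
f'(2) = 6 * 2 + 4
= 12 + 4
= 16

16


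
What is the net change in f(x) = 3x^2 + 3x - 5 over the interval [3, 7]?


Net change = f(b) - f(a)
f(x) = 3x^2 + 3x - 5
Compute f(7):
f(7) = 3 * 7^2 + 3 * 7 - 5
= 147 + 21 - 5
= 163
Compute f(3):
f(3) = 3 * 3^2 + 3 * 3 - 5
= 27 + 9 - 5
= 31
Net change = 163 - 31 = 132

132


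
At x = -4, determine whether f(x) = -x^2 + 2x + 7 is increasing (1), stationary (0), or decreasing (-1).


Compute f'(x) to determine behavior:
f'(x) = -2x + 2
f'(-4) = -2 * (-4) + 2
= 8 + 2
= 10
Since f'(-4) > 0, the function is increasing (1)

1


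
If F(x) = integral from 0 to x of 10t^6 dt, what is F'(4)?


By the Fundamental Theorem of Calculus (Part 1):
If F(x) = integral from 0 to x of f(t) dt, then F'(x) = f(x)
Here f(t) = 10t^6
So F'(x) = 10x^6
Evaluate at x = 4:
F'(4) = 10 * 4^6
= 10 * 4096
= 40960

40960


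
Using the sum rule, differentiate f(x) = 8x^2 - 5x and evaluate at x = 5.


Differentiate term by term using power and sum rules:
f(x) = 8x^2 - 5x
f'(x) = 16x - 5
Substitute x = 5:
f'(5) = 16 * 5 - 5
= 80 - 5
= 75

75


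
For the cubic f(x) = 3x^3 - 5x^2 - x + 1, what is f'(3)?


Differentiate f(x) = 3x^3 - 5x^2 - x + 1 term by term:
f'(x) = 9x^2 - 10x - 1
Substitute x = 3:
f'(3) = 9 * 3^2 - 10 * 3 - 1
= 81 - 30 - 1
= 50

50


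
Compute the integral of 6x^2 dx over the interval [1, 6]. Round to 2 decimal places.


Find the antiderivative of 6x^2:
F(x) = 6/3 * x^3
Apply the Fundamental Theorem of Calculus:
F(6) - F(1)
= 6/3 * 6^3 - 6/3 * 1^3
= 6/3 * (216 - 1)
= 6/3 * 215
= 430 = 430.00

430.00


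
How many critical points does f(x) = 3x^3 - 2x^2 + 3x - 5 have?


Find where f'(x) = 0:
f(x) = 3x^3 - 2x^2 + 3x - 5
f'(x) = 9x^2 - 4x + 3
This is a quadratic in x. Use the discriminant to count real roots.
Discriminant = (-4)^2 - 4 * 9 * 3
= 16 - 108
= -92
Since discriminant < 0, f'(x) = 0 has no real solutions.
Number of critical points: 0

0


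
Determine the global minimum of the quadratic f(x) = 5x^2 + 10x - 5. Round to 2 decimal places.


For a quadratic f(x) = ax^2 + bx + c with a > 0, the minimum is at the vertex.
Vertex x-coordinate: x = -b/(2a)
x = -(10) / (2 * 5)
x = -10/10 = -1
Substitute back to find the minimum value:
f(-1) = 5 * (-1)^2 + 10 * (-1) - 5
= 5 - 10 - 5
= -10 = -10.00

-10.00


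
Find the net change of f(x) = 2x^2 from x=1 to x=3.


Net change = f(b) - f(a)
f(x) = 2x^2
Compute f(3):
f(3) = 2 * 3^2 + 0 * 3 + 0
= 18 + 0 + 0
= 18
Compute f(1):
f(1) = 2 * 1^2 + 0 * 1 + 0
= 2 + 0 + 0
= 2
Net change = 18 - 2 = 16

16


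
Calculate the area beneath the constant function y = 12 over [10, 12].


The area under a constant function y = 12 is a rectangle.
Width = 12 - 10 = 2
Height = 12
Area = width * height
= 2 * 12
= 24

24


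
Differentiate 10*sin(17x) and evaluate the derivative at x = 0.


Apply the chain rule to differentiate 10*sin(17x):
d/dx [10*sin(17x)]
= 10 * cos(17x) * d/dx(17x)
= 10 * 17 * cos(17x)
= 170 * cos(17x)
Evaluate at x = 0:
= 170 * cos(0)
= 170 * 1
= 170

170


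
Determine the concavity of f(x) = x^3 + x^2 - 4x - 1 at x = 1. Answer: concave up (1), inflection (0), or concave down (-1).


Concavity is determined by the sign of f''(x).
f(x) = x^3 + x^2 - 4x - 1
f'(x) = 3x^2 + 2x - 4
f''(x) = 6x + 2
f''(1) = 6 * 1 + 2
= 6 + 2
= 8
Since f''(1) > 0, the function is concave up (1)

1


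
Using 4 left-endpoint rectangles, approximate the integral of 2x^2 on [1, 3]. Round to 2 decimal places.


Left Riemann sum uses left endpoints of each subinterval.
Interval: [1, 3], n = 4
dx = (3 - 1) / 4 = 1/2
Left endpoints: [1, 3/2, 2, 5/2]
f values: [2, 9/2, 8, 25/2]
Sum = dx * (sum of f values)
= 1/2 * 27
= 27/2 = 13.50

13.50


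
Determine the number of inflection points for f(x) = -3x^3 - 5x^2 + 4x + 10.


Inflection points occur where f''(x) = 0 and concavity changes.
f(x) = -3x^3 - 5x^2 + 4x + 10
f'(x) = -9x^2 - 10x + 4
f''(x) = -18x - 10
Set f''(x) = 0:
-18x - 10 = 0
x = 10 / (-18) = -5/9
Since f''(x) is linear (degree 1), it changes sign at this point.
Therefore there is exactly 1 inflection point.

1


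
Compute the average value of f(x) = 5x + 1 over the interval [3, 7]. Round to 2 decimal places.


Average value = 1/(b-a) * integral from a to b of f(x) dx
First compute the integral of 5x + 1:
F(x) = (5/2)x^2 + x
F(7) = 5/2 * 49 + 1 * 7 = 259/2
F(3) = 5/2 * 9 + 1 * 3 = 51/2
Integral = 259/2 - 51/2 = 104
Average = 104 / (7 - 3) = 104 / 4
= 26 = 26.00

26.00


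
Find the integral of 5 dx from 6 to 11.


The integral of a constant k over [a, b] equals k * (b - a).
integral from 6 to 11 of 5 dx
= 5 * (11 - 6)
= 5 * 5
= 25

25


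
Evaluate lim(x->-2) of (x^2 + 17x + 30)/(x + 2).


Direct substitution gives 0/0, so we factor the numerator.
Factor: (x^2 + 17x + 30) = (x + 2)(x + 15)
Cancel the common factor (x + 2):
(x^2 + 17x + 30)/(x + 2) = (x + 15)
Now substitute x = -2:
= (-2) - (-15) = 13

13


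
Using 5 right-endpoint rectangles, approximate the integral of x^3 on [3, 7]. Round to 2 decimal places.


Right Riemann sum uses right endpoints of each subinterval.
Interval: [3, 7], n = 5
dx = (7 - 3) / 5 = 4/5
Right endpoints: [19/5, 23/5, 27/5, 31/5, 7]
f values: [6859/125, 12167/125, 19683/125, 29791/125, 343]
Sum = dx * (sum of f values)
= 4/5 * 891
= 3564/5 = 712.80

712.80


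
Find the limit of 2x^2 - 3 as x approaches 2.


Since polynomials are continuous, we use direct substitution.
lim(x->2) of 2x^2 - 3
= 2 * 2^2 + 0 * 2 - 3
= 8 + 0 - 3
= 5

5


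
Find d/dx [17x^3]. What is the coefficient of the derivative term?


We apply the power rule: d/dx [ax^n] = a*n * x^(n-1)
d/dx [17x^3]
= 17 * 3 * x^(3-1)
= 51x^2
The coefficient is 51

51


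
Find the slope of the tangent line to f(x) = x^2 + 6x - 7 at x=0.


The slope of the tangent line equals f'(x) at the point.
f(x) = x^2 + 6x - 7
f'(x) = 2x + 6
At x = 0:
f'(0) = 2 * 0 + 6
= 0 + 6
= 6

6


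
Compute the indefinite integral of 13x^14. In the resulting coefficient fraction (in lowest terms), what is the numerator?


Apply the power rule for integration:
integral of ax^n dx = a/(n+1) * x^(n+1) + C
integral of 13x^14 dx
= 13/15 * x^15 + C
The coefficient in lowest terms is 13/15, and its numerator is 13

13


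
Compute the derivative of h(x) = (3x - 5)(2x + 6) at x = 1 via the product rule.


Let u(x) = 3x - 5 and v(x) = 2x + 6
u'(x) = 3
v'(x) = 2
Product rule: h'(x) = u'(x)*v(x) + u(x)*v'(x)
= 3 * (2x + 6) + (3x - 5) * 2
At x = 1:
u(1) = 3 * 1 - 5 = -2
v(1) = 2 * 1 + 6 = 8
h'(1) = 3 * 8 + (-2) * 2
= 24 - 4
= 20

20


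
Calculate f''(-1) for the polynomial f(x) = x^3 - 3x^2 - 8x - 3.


First derivative:
f'(x) = 3x^2 - 6x - 8
Second derivative:
f''(x) = 6x - 6
Substitute x = -1:
f''(-1) = 6 * (-1) - 6
= -6 - 6
= -12

-12


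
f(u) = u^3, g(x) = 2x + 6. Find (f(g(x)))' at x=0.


Using the chain rule: (f(g(x)))' = f'(g(x)) * g'(x)
First, find g(0):
g(0) = 2 * 0 + 6 = 6
Next, f'(u) = 3u^2
And g'(x) = 2
So f'(g(0)) * g'(0)
= 3 * 6^2 * 2
= 3 * 36 * 2
= 216

216


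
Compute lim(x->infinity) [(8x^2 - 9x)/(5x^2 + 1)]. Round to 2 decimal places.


For limits at infinity with equal-degree polynomials,
we compare leading coefficients.
Numerator leading term: 8x^2
Denominator leading term: 5x^2
Divide both by x^2:
lim = (8 - 9/x) / (5 + 1/x^2)
As x -> infinity, the 1/x and 1/x^2 terms vanish:
= 8/5 = 1.60

1.60


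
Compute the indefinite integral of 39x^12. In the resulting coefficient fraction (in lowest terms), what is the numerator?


Apply the power rule for integration:
integral of ax^n dx = a/(n+1) * x^(n+1) + C
integral of 39x^12 dx
= 39/13 * x^13 + C
= 3 * x^13 + C
The coefficient in lowest terms is 3 = 3/1, so its numerator is 3

3


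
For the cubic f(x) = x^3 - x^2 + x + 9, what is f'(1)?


Differentiate f(x) = x^3 - x^2 + x + 9 term by term:
f'(x) = 3x^2 - 2x + 1
Substitute x = 1:
f'(1) = 3 * 1^2 - 2 * 1 + 1
= 3 - 2 + 1
= 2

2


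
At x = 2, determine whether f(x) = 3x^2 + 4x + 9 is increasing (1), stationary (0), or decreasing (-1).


Compute f'(x) to determine behavior:
f'(x) = 6x + 4
f'(2) = 6 * 2 + 4
= 12 + 4
= 16
Since f'(2) > 0, the function is increasing (1)

1


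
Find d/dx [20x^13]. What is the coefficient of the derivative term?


We apply the power rule: d/dx [ax^n] = a*n * x^(n-1)
d/dx [20x^13]
= 20 * 13 * x^(13-1)
= 260x^12
The coefficient is 260

260


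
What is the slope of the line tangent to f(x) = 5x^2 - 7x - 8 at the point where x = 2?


The slope of the tangent line equals f'(x) at the point.
f(x) = 5x^2 - 7x - 8
f'(x) = 10x - 7
At x = 2:
f'(2) = 10 * 2 - 7
= 20 - 7
= 13

13


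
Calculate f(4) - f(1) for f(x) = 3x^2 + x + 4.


Net change = f(b) - f(a)
f(x) = 3x^2 + x + 4
Compute f(4):
f(4) = 3 * 4^2 + 1 * 4 + 4
= 48 + 4 + 4
= 56
Compute f(1):
f(1) = 3 * 1^2 + 1 * 1 + 4
= 3 + 1 + 4
= 8
Net change = 56 - 8 = 48

48


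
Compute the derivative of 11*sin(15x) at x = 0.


Apply the chain rule to differentiate 11*sin(15x):
d/dx [11*sin(15x)]
= 11 * cos(15x) * d/dx(15x)
= 11 * 15 * cos(15x)
= 165 * cos(15x)
Evaluate at x = 0:
= 165 * cos(0)
= 165 * 1
= 165

165


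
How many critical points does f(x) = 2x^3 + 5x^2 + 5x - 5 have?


Find where f'(x) = 0:
f(x) = 2x^3 + 5x^2 + 5x - 5
f'(x) = 6x^2 + 10x + 5
This is a quadratic in x. Use the discriminant to count real roots.
Discriminant = (10)^2 - 4 * 6 * 5
= 100 - 120
= -20
Since discriminant < 0, f'(x) = 0 has no real solutions.
Number of critical points: 0

0


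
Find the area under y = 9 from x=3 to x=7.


The area under a constant function y = 9 is a rectangle.
Width = 7 - 3 = 4
Height = 9
Area = width * height
= 4 * 9
= 36

36


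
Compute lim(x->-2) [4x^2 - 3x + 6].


Since polynomials are continuous, we use direct substitution.
lim(x->-2) of 4x^2 - 3x + 6
= 4 * (-2)^2 - 3 * (-2) + 6
= 16 + 6 + 6
= 28

28


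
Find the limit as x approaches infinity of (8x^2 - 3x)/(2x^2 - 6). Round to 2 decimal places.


For limits at infinity with equal-degree polynomials,
we compare leading coefficients.
Numerator leading term: 8x^2
Denominator leading term: 2x^2
Divide both by x^2:
lim = (8 - 3/x) / (2 - 6/x^2)
As x -> infinity, the 1/x and 1/x^2 terms vanish:
= 8/2 = 4 = 4.00

4.00


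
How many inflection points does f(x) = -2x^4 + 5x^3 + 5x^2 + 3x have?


Inflection points occur where f''(x) = 0 and concavity changes.
f(x) = -2x^4 + 5x^3 + 5x^2 + 3x
f'(x) = -8x^3 + 15x^2 + 10x + 3
f''(x) = -24x^2 + 30x + 10
This is a quadratic in x. Use the discriminant to count real roots.
Discriminant = (30)^2 - 4 * (-24) * 10
= 900 - (-960)
= 1860
Since discriminant > 0, f''(x) = 0 has 2 distinct real solutions.
A quadratic with two distinct real roots changes sign at each root, so concavity changes at both.
Number of inflection points: 2

2


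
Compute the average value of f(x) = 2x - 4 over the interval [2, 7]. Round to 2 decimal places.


Average value = 1/(b-a) * integral from a to b of f(x) dx
First compute the integral of 2x - 4:
F(x) = x^2 - 4x
F(7) = 1 * 49 - 4 * 7 = 21
F(2) = 1 * 4 - 4 * 2 = -4
Integral = 21 - (-4) = 25
Average = 25 / (7 - 2) = 25 / 5
= 5 = 5.00

5.00


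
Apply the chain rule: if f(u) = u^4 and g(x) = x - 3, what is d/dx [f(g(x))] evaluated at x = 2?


Using the chain rule: (f(g(x)))' = f'(g(x)) * g'(x)
First, find g(2):
g(2) = 1 * 2 - 3 = -1
Next, f'(u) = 4u^3
And g'(x) = 1
So f'(g(2)) * g'(2)
= 4 * (-1)^3 * 1
= 4 * (-1) * 1
= -4

-4


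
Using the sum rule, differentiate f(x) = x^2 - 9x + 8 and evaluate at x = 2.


Differentiate term by term using power and sum rules:
f(x) = x^2 - 9x + 8
f'(x) = 2x - 9
Substitute x = 2:
f'(2) = 2 * 2 - 9
= 4 - 9
= -5

-5


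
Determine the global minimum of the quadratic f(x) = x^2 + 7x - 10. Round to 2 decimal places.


For a quadratic f(x) = ax^2 + bx + c with a > 0, the minimum is at the vertex.
Vertex x-coordinate: x = -b/(2a)
x = -(7) / (2 * 1)
x = -7/2
Substitute back to find the minimum value:
f(-7/2) = 1 * (-7/2)^2 + 7 * (-7/2) - 10
= 49/4 - 49/2 - 10
= -89/4 = -22.25

-22.25


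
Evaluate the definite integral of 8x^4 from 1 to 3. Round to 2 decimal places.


Find the antiderivative of 8x^4:
F(x) = 8/5 * x^5
Apply the Fundamental Theorem of Calculus:
F(3) - F(1)
= 8/5 * 3^5 - 8/5 * 1^5
= 8/5 * (243 - 1)
= 8/5 * 242
= 1936/5 = 387.20

387.20


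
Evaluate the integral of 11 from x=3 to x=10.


The integral of a constant k over [a, b] equals k * (b - a).
integral from 3 to 10 of 11 dx
= 11 * (10 - 3)
= 11 * 7
= 77

77


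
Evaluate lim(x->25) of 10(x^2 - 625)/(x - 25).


Direct substitution gives 0/0, so we factor the numerator.
Factor: 10(x^2 - 625) = 10 * (x - 25)(x + 25)
Cancel the common factor (x - 25):
10(x^2 - 625)/(x - 25) = 10 * (x + 25)
Now substitute x = 25:
= 10 * (25 + 25) = 500

500


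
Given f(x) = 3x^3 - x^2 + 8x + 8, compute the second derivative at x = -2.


First derivative:
f'(x) = 9x^2 - 2x + 8
Second derivative:
f''(x) = 18x - 2
Substitute x = -2:
f''(-2) = 18 * (-2) - 2
= -36 - 2
= -38

-38


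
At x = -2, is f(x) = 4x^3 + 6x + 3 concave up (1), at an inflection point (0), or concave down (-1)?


Concavity is determined by the sign of f''(x).
f(x) = 4x^3 + 6x + 3
f'(x) = 12x^2 + 6
f''(x) = 24x
f''(-2) = 24 * (-2) + 0
= -48 + 0
= -48
Since f''(-2) < 0, the function is concave down (-1)

-1


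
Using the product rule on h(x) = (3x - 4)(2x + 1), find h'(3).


Let u(x) = 3x - 4 and v(x) = 2x + 1
u'(x) = 3
v'(x) = 2
Product rule: h'(x) = u'(x)*v(x) + u(x)*v'(x)
= 3 * (2x + 1) + (3x - 4) * 2
At x = 3:
u(3) = 3 * 3 - 4 = 5
v(3) = 2 * 3 + 1 = 7
h'(3) = 3 * 7 + 5 * 2
= 21 + 10
= 31

31


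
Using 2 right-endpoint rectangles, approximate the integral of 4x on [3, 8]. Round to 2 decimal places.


Right Riemann sum uses right endpoints of each subinterval.
Interval: [3, 8], n = 2
dx = (8 - 3) / 2 = 5/2
Right endpoints: [11/2, 8]
f values: [22, 32]
Sum = dx * (sum of f values)
= 5/2 * 54
= 135 = 135.00

135.00


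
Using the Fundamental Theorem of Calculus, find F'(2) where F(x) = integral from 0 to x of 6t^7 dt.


By the Fundamental Theorem of Calculus (Part 1):
If F(x) = integral from 0 to x of f(t) dt, then F'(x) = f(x)
Here f(t) = 6t^7
So F'(x) = 6x^7
Evaluate at x = 2:
F'(2) = 6 * 2^7
= 6 * 128
= 768

768


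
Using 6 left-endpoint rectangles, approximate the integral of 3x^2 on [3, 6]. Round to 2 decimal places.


Left Riemann sum uses left endpoints of each subinterval.
Interval: [3, 6], n = 6
dx = (6 - 3) / 6 = 1/2
Left endpoints: [3, 7/2, 4, 9/2, 5, 11/2]
f values: [27, 147/4, 48, 243/4, 75, 363/4]
Sum = dx * (sum of f values)
= 1/2 * 1353/4
= 1353/8 ≈ 169.13

169.13


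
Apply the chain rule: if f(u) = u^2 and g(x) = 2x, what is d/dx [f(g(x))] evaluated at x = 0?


Using the chain rule: (f(g(x)))' = f'(g(x)) * g'(x)
First, find g(0):
g(0) = 2 * 0 + 0 = 0
Next, f'(u) = 2u
And g'(x) = 2
So f'(g(0)) * g'(0)
= 2 * 0 * 2
= 0

0


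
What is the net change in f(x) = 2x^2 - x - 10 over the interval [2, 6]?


Net change = f(b) - f(a)
f(x) = 2x^2 - x - 10
Compute f(6):
f(6) = 2 * 6^2 - 1 * 6 - 10
= 72 - 6 - 10
= 56
Compute f(2):
f(2) = 2 * 2^2 - 1 * 2 - 10
= 8 - 2 - 10
= -4
Net change = 56 - (-4) = 60

60


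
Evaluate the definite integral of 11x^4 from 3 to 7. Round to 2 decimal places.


Find the antiderivative of 11x^4:
F(x) = 11/5 * x^5
Apply the Fundamental Theorem of Calculus:
F(7) - F(3)
= 11/5 * 7^5 - 11/5 * 3^5
= 11/5 * (16807 - 243)
= 11/5 * 16564
= 182204/5 = 36440.80

36440.80


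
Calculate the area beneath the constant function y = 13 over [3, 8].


The area under a constant function y = 13 is a rectangle.
Width = 8 - 3 = 5
Height = 13
Area = width * height
= 5 * 13
= 65

65


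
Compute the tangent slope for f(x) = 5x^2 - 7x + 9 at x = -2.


The slope of the tangent line equals f'(x) at the point.
f(x) = 5x^2 - 7x + 9
f'(x) = 10x - 7
At x = -2:
f'(-2) = 10 * (-2) - 7
= -20 - 7
= -27

-27


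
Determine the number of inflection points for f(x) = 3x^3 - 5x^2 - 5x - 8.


Inflection points occur where f''(x) = 0 and concavity changes.
f(x) = 3x^3 - 5x^2 - 5x - 8
f'(x) = 9x^2 - 10x - 5
f''(x) = 18x - 10
Set f''(x) = 0:
18x - 10 = 0
x = 10 / 18 = 5/9
Since f''(x) is linear (degree 1), it changes sign at this point.
Therefore there is exactly 1 inflection point.

1


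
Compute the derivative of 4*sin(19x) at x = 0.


Apply the chain rule to differentiate 4*sin(19x):
d/dx [4*sin(19x)]
= 4 * cos(19x) * d/dx(19x)
= 4 * 19 * cos(19x)
= 76 * cos(19x)
Evaluate at x = 0:
= 76 * cos(0)
= 76 * 1
= 76

76


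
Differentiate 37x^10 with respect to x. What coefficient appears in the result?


We apply the power rule: d/dx [ax^n] = a*n * x^(n-1)
d/dx [37x^10]
= 37 * 10 * x^(10-1)
= 370x^9
The coefficient is 370

370


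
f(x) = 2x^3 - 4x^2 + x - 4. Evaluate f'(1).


Differentiate f(x) = 2x^3 - 4x^2 + x - 4 term by term:
f'(x) = 6x^2 - 8x + 1
Substitute x = 1:
f'(1) = 6 * 1^2 - 8 * 1 + 1
= 6 - 8 + 1
= -1

-1


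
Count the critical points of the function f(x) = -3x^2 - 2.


Find where f'(x) = 0:
f'(x) = -6x
Set f'(x) = 0:
-6x = 0
x = 0 / (-6) = 0
This is a linear equation in x, so there is exactly one solution.
Number of critical points: 1

1


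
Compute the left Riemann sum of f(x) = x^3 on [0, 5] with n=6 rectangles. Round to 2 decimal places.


Left Riemann sum uses left endpoints of each subinterval.
Interval: [0, 5], n = 6
dx = (5 - 0) / 6 = 5/6
Left endpoints: [0, 5/6, 5/3, 5/2, 10/3, 25/6]
f values: [0, 125/216, 125/27, 125/8, 1000/27, 15625/216]
Sum = dx * (sum of f values)
= 5/6 * 3125/24
= 15625/144 ≈ 108.51

108.51


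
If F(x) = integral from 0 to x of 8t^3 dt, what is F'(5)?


By the Fundamental Theorem of Calculus (Part 1):
If F(x) = integral from 0 to x of f(t) dt, then F'(x) = f(x)
Here f(t) = 8t^3
So F'(x) = 8x^3
Evaluate at x = 5:
F'(5) = 8 * 5^3
= 8 * 125
= 1000

1000


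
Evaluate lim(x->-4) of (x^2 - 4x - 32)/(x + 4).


Direct substitution gives 0/0, so we factor the numerator.
Factor: (x^2 - 4x - 32) = (x + 4)(x - 8)
Cancel the common factor (x + 4):
(x^2 - 4x - 32)/(x + 4) = (x - 8)
Now substitute x = -4:
= (-4) - (8) = -12

-12


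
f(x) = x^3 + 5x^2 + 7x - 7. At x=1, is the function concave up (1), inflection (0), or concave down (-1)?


Concavity is determined by the sign of f''(x).
f(x) = x^3 + 5x^2 + 7x - 7
f'(x) = 3x^2 + 10x + 7
f''(x) = 6x + 10
f''(1) = 6 * 1 + 10
= 6 + 10
= 16
Since f''(1) > 0, the function is concave up (1)

1


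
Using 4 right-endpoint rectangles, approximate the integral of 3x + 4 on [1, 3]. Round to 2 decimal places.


Right Riemann sum uses right endpoints of each subinterval.
Interval: [1, 3], n = 4
dx = (3 - 1) / 4 = 1/2
Right endpoints: [3/2, 2, 5/2, 3]
f values: [17/2, 10, 23/2, 13]
Sum = dx * (sum of f values)
= 1/2 * 43
= 43/2 = 21.50

21.50


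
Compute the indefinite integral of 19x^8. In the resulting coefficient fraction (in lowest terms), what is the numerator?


Apply the power rule for integration:
integral of ax^n dx = a/(n+1) * x^(n+1) + C
integral of 19x^8 dx
= 19/9 * x^9 + C
The coefficient in lowest terms is 19/9, and its numerator is 19

19


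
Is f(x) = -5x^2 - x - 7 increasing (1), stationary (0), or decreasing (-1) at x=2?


Compute f'(x) to determine behavior:
f'(x) = -10x - 1
f'(2) = -10 * 2 - 1
= -20 - 1
= -21
Since f'(2) < 0, the function is decreasing (-1)

-1


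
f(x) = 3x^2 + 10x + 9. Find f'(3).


Differentiate term by term using power and sum rules:
f(x) = 3x^2 + 10x + 9
f'(x) = 6x + 10
Substitute x = 3:
f'(3) = 6 * 3 + 10
= 18 + 10
= 28

28


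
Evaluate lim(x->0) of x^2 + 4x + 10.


Since polynomials are continuous, we use direct substitution.
lim(x->0) of x^2 + 4x + 10
= 1 * 0^2 + 4 * 0 + 10
= 0 + 0 + 10
= 10

10


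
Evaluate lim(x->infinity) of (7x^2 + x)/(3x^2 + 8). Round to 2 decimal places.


For limits at infinity with equal-degree polynomials,
we compare leading coefficients.
Numerator leading term: 7x^2
Denominator leading term: 3x^2
Divide both by x^2:
lim = (7 + 1/x) / (3 + 8/x^2)
As x -> infinity, the 1/x and 1/x^2 terms vanish:
= 7/3 ≈ 2.33

2.33


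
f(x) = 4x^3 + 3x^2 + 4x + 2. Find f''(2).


First derivative:
f'(x) = 12x^2 + 6x + 4
Second derivative:
f''(x) = 24x + 6
Substitute x = 2:
f''(2) = 24 * 2 + 6
= 48 + 6
= 54

54


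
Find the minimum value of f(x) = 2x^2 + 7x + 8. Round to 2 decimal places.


For a quadratic f(x) = ax^2 + bx + c with a > 0, the minimum is at the vertex.
Vertex x-coordinate: x = -b/(2a)
x = -(7) / (2 * 2)
x = -7/4
Substitute back to find the minimum value:
f(-7/4) = 2 * (-7/4)^2 + 7 * (-7/4) + 8
= 49/8 - 49/4 + 8
= 15/8 ≈ 1.88

1.88


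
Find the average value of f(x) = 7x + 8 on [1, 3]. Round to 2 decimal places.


Average value = 1/(b-a) * integral from a to b of f(x) dx
First compute the integral of 7x + 8:
F(x) = (7/2)x^2 + 8x
F(3) = 7/2 * 9 + 8 * 3 = 111/2
F(1) = 7/2 * 1 + 8 * 1 = 23/2
Integral = 111/2 - 23/2 = 44
Average = 44 / (3 - 1) = 44 / 2
= 22 = 22.00

22.00


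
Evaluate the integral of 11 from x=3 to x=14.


The integral of a constant k over [a, b] equals k * (b - a).
integral from 3 to 14 of 11 dx
= 11 * (14 - 3)
= 11 * 11
= 121

121


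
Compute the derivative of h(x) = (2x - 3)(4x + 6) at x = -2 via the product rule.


Let u(x) = 2x - 3 and v(x) = 4x + 6
u'(x) = 2
v'(x) = 4
Product rule: h'(x) = u'(x)*v(x) + u(x)*v'(x)
= 2 * (4x + 6) + (2x - 3) * 4
At x = -2:
u(-2) = 2 * (-2) - 3 = -7
v(-2) = 4 * (-2) + 6 = -2
h'(-2) = 2 * (-2) + (-7) * 4
= -4 - 28
= -32

-32


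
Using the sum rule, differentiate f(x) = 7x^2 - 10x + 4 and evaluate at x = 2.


Differentiate term by term using power and sum rules:
f(x) = 7x^2 - 10x + 4
f'(x) = 14x - 10
Substitute x = 2:
f'(2) = 14 * 2 - 10
= 28 - 10
= 18

18


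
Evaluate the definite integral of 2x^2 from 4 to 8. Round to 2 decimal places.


Find the antiderivative of 2x^2:
F(x) = 2/3 * x^3
Apply the Fundamental Theorem of Calculus:
F(8) - F(4)
= 2/3 * 8^3 - 2/3 * 4^3
= 2/3 * (512 - 64)
= 2/3 * 448
= 896/3 ≈ 298.67

298.67


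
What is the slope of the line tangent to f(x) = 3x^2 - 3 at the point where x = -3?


The slope of the tangent line equals f'(x) at the point.
f(x) = 3x^2 - 3
f'(x) = 6x
At x = -3:
f'(-3) = 6 * (-3) + 0
= -18 + 0
= -18

-18


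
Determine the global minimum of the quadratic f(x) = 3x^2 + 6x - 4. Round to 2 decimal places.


For a quadratic f(x) = ax^2 + bx + c with a > 0, the minimum is at the vertex.
Vertex x-coordinate: x = -b/(2a)
x = -(6) / (2 * 3)
x = -6/6 = -1
Substitute back to find the minimum value:
f(-1) = 3 * (-1)^2 + 6 * (-1) - 4
= 3 - 6 - 4
= -7 = -7.00

-7.00


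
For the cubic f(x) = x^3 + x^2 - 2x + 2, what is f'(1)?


Differentiate f(x) = x^3 + x^2 - 2x + 2 term by term:
f'(x) = 3x^2 + 2x - 2
Substitute x = 1:
f'(1) = 3 * 1^2 + 2 * 1 - 2
= 3 + 2 - 2
= 3

3


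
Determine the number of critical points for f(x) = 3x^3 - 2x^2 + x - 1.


Find where f'(x) = 0:
f(x) = 3x^3 - 2x^2 + x - 1
f'(x) = 9x^2 - 4x + 1
This is a quadratic in x. Use the discriminant to count real roots.
Discriminant = (-4)^2 - 4 * 9 * 1
= 16 - 36
= -20
Since discriminant < 0, f'(x) = 0 has no real solutions.
Number of critical points: 0

0


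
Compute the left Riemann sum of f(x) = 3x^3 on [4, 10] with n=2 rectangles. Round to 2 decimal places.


Left Riemann sum uses left endpoints of each subinterval.
Interval: [4, 10], n = 2
dx = (10 - 4) / 2 = 3
Left endpoints: [4, 7]
f values: [192, 1029]
Sum = dx * (sum of f values)
= 3 * 1221
= 3663 = 3663.00

3663.00


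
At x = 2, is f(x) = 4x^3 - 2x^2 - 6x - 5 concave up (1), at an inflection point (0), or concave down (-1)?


Concavity is determined by the sign of f''(x).
f(x) = 4x^3 - 2x^2 - 6x - 5
f'(x) = 12x^2 - 4x - 6
f''(x) = 24x - 4
f''(2) = 24 * 2 - 4
= 48 - 4
= 44
Since f''(2) > 0, the function is concave up (1)

1


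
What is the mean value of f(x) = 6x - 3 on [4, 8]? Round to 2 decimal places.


Average value = 1/(b-a) * integral from a to b of f(x) dx
First compute the integral of 6x - 3:
F(x) = 3x^2 - 3x
F(8) = 3 * 64 - 3 * 8 = 168
F(4) = 3 * 16 - 3 * 4 = 36
Integral = 168 - 36 = 132
Average = 132 / (8 - 4) = 132 / 4
= 33 = 33.00

33.00


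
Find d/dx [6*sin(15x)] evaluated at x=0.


Apply the chain rule to differentiate 6*sin(15x):
d/dx [6*sin(15x)]
= 6 * cos(15x) * d/dx(15x)
= 6 * 15 * cos(15x)
= 90 * cos(15x)
Evaluate at x = 0:
= 90 * cos(0)
= 90 * 1
= 90

90


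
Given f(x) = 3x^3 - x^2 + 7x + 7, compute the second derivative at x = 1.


First derivative:
f'(x) = 9x^2 - 2x + 7
Second derivative:
f''(x) = 18x - 2
Substitute x = 1:
f''(1) = 18 * 1 - 2
= 18 - 2
= 16

16


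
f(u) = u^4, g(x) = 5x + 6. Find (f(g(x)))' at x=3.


Using the chain rule: (f(g(x)))' = f'(g(x)) * g'(x)
First, find g(3):
g(3) = 5 * 3 + 6 = 21
Next, f'(u) = 4u^3
And g'(x) = 5
So f'(g(3)) * g'(3)
= 4 * 21^3 * 5
= 4 * 9261 * 5
= 185220

185220


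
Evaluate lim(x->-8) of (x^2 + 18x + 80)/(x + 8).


Direct substitution gives 0/0, so we factor the numerator.
Factor: (x^2 + 18x + 80) = (x + 8)(x + 10)
Cancel the common factor (x + 8):
(x^2 + 18x + 80)/(x + 8) = (x + 10)
Now substitute x = -8:
= (-8) - (-10) = 2

2


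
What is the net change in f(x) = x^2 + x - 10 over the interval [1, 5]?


Net change = f(b) - f(a)
f(x) = x^2 + x - 10
Compute f(5):
f(5) = 1 * 5^2 + 1 * 5 - 10
= 25 + 5 - 10
= 20
Compute f(1):
f(1) = 1 * 1^2 + 1 * 1 - 10
= 1 + 1 - 10
= -8
Net change = 20 - (-8) = 28

28


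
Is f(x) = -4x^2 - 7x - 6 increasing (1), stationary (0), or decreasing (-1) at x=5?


Compute f'(x) to determine behavior:
f'(x) = -8x - 7
f'(5) = -8 * 5 - 7
= -40 - 7
= -47
Since f'(5) < 0, the function is decreasing (-1)

-1


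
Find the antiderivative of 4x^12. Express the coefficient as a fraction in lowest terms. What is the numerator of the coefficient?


Apply the power rule for integration:
integral of ax^n dx = a/(n+1) * x^(n+1) + C
integral of 4x^12 dx
= 4/13 * x^13 + C
The coefficient in lowest terms is 4/13, and its numerator is 4

4


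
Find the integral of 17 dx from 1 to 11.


The integral of a constant k over [a, b] equals k * (b - a).
integral from 1 to 11 of 17 dx
= 17 * (11 - 1)
= 17 * 10
= 170

170


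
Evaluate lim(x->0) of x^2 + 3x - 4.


Since polynomials are continuous, we use direct substitution.
lim(x->0) of x^2 + 3x - 4
= 1 * 0^2 + 3 * 0 - 4
= 0 + 0 - 4
= -4

-4


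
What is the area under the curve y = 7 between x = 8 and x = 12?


The area under a constant function y = 7 is a rectangle.
Width = 12 - 8 = 4
Height = 7
Area = width * height
= 4 * 7
= 28

28


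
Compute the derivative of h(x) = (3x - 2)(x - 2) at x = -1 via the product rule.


Let u(x) = 3x - 2 and v(x) = x - 2
u'(x) = 3
v'(x) = 1
Product rule: h'(x) = u'(x)*v(x) + u(x)*v'(x)
= 3 * (x - 2) + (3x - 2) * 1
At x = -1:
u(-1) = 3 * (-1) - 2 = -5
v(-1) = 1 * (-1) - 2 = -3
h'(-1) = 3 * (-3) + (-5) * 1
= -9 - 5
= -14

-14


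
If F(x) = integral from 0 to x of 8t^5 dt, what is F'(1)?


By the Fundamental Theorem of Calculus (Part 1):
If F(x) = integral from 0 to x of f(t) dt, then F'(x) = f(x)
Here f(t) = 8t^5
So F'(x) = 8x^5
Evaluate at x = 1:
F'(1) = 8 * 1^5
= 8 * 1
= 8

8


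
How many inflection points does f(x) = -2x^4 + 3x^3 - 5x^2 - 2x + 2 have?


Inflection points occur where f''(x) = 0 and concavity changes.
f(x) = -2x^4 + 3x^3 - 5x^2 - 2x + 2
f'(x) = -8x^3 + 9x^2 - 10x - 2
f''(x) = -24x^2 + 18x - 10
This is a quadratic in x. Use the discriminant to count real roots.
Discriminant = (18)^2 - 4 * (-24) * (-10)
= 324 - 960
= -636
Since discriminant < 0, f''(x) = 0 has no real solutions.
Number of inflection points: 0

0


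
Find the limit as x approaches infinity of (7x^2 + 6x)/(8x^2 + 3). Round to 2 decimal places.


For limits at infinity with equal-degree polynomials,
we compare leading coefficients.
Numerator leading term: 7x^2
Denominator leading term: 8x^2
Divide both by x^2:
lim = (7 + 6/x) / (8 + 3/x^2)
As x -> infinity, the 1/x and 1/x^2 terms vanish:
= 7/8 ≈ 0.88

0.88


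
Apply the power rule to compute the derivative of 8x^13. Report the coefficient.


We apply the power rule: d/dx [ax^n] = a*n * x^(n-1)
d/dx [8x^13]
= 8 * 13 * x^(13-1)
= 104x^12
The coefficient is 104

104


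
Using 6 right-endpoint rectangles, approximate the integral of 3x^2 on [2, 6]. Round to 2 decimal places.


Right Riemann sum uses right endpoints of each subinterval.
Interval: [2, 6], n = 6
dx = (6 - 2) / 6 = 2/3
Right endpoints: [8/3, 10/3, 4, 14/3, 16/3, 6]
f values: [64/3, 100/3, 48, 196/3, 256/3, 108]
Sum = dx * (sum of f values)
= 2/3 * 1084/3
= 2168/9 ≈ 240.89

240.89


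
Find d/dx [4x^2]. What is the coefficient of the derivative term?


We apply the power rule: d/dx [ax^n] = a*n * x^(n-1)
d/dx [4x^2]
= 4 * 2 * x^(2-1)
= 8x
The coefficient is 8

8


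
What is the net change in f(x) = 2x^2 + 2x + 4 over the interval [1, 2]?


Net change = f(b) - f(a)
f(x) = 2x^2 + 2x + 4
Compute f(2):
f(2) = 2 * 2^2 + 2 * 2 + 4
= 8 + 4 + 4
= 16
Compute f(1):
f(1) = 2 * 1^2 + 2 * 1 + 4
= 2 + 2 + 4
= 8
Net change = 16 - 8 = 8

8


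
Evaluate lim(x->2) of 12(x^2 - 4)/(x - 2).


Direct substitution gives 0/0, so we factor the numerator.
Factor: 12(x^2 - 4) = 12 * (x - 2)(x + 2)
Cancel the common factor (x - 2):
12(x^2 - 4)/(x - 2) = 12 * (x + 2)
Now substitute x = 2:
= 12 * (2 + 2) = 48

48


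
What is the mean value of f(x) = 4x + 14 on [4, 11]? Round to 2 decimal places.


Average value = 1/(b-a) * integral from a to b of f(x) dx
First compute the integral of 4x + 14:
F(x) = 2x^2 + 14x
F(11) = 2 * 121 + 14 * 11 = 396
F(4) = 2 * 16 + 14 * 4 = 88
Integral = 396 - 88 = 308
Average = 308 / (11 - 4) = 308 / 7
= 44 = 44.00

44.00


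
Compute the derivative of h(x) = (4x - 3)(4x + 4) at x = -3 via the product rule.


Let u(x) = 4x - 3 and v(x) = 4x + 4
u'(x) = 4
v'(x) = 4
Product rule: h'(x) = u'(x)*v(x) + u(x)*v'(x)
= 4 * (4x + 4) + (4x - 3) * 4
At x = -3:
u(-3) = 4 * (-3) - 3 = -15
v(-3) = 4 * (-3) + 4 = -8
h'(-3) = 4 * (-8) + (-15) * 4
= -32 - 60
= -92

-92


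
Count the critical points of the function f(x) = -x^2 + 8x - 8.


Find where f'(x) = 0:
f'(x) = -2x + 8
Set f'(x) = 0:
-2x + 8 = 0
x = -8 / (-2) = 4
This is a linear equation in x, so there is exactly one solution.
Number of critical points: 1

1


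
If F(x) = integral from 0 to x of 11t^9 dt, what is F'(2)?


By the Fundamental Theorem of Calculus (Part 1):
If F(x) = integral from 0 to x of f(t) dt, then F'(x) = f(x)
Here f(t) = 11t^9
So F'(x) = 11x^9
Evaluate at x = 2:
F'(2) = 11 * 2^9
= 11 * 512
= 5632

5632


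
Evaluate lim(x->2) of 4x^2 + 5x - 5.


Since polynomials are continuous, we use direct substitution.
lim(x->2) of 4x^2 + 5x - 5
= 4 * 2^2 + 5 * 2 - 5
= 16 + 10 - 5
= 21

21


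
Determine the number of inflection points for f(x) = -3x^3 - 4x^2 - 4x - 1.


Inflection points occur where f''(x) = 0 and concavity changes.
f(x) = -3x^3 - 4x^2 - 4x - 1
f'(x) = -9x^2 - 8x - 4
f''(x) = -18x - 8
Set f''(x) = 0:
-18x - 8 = 0
x = 8 / (-18) = -4/9
Since f''(x) is linear (degree 1), it changes sign at this point.
Therefore there is exactly 1 inflection point.

1


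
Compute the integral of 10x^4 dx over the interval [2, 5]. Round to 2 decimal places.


Find the antiderivative of 10x^4:
F(x) = 10/5 * x^5
Apply the Fundamental Theorem of Calculus:
F(5) - F(2)
= 10/5 * 5^5 - 10/5 * 2^5
= 10/5 * (3125 - 32)
= 10/5 * 3093
= 6186 = 6186.00

6186.00


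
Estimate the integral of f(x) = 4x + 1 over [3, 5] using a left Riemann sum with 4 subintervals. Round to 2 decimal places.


Left Riemann sum uses left endpoints of each subinterval.
Interval: [3, 5], n = 4
dx = (5 - 3) / 4 = 1/2
Left endpoints: [3, 7/2, 4, 9/2]
f values: [13, 15, 17, 19]
Sum = dx * (sum of f values)
= 1/2 * 64
= 32 = 32.00

32.00


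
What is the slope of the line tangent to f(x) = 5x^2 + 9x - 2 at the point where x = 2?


The slope of the tangent line equals f'(x) at the point.
f(x) = 5x^2 + 9x - 2
f'(x) = 10x + 9
At x = 2:
f'(2) = 10 * 2 + 9
= 20 + 9
= 29

29


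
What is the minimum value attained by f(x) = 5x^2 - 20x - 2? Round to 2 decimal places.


For a quadratic f(x) = ax^2 + bx + c with a > 0, the minimum is at the vertex.
Vertex x-coordinate: x = -b/(2a)
x = -(-20) / (2 * 5)
x = 20/10 = 2
Substitute back to find the minimum value:
f(2) = 5 * 2^2 - 20 * 2 - 2
= 20 - 40 - 2
= -22 = -22.00

-22.00


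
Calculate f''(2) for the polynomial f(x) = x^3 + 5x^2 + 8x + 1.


First derivative:
f'(x) = 3x^2 + 10x + 8
Second derivative:
f''(x) = 6x + 10
Substitute x = 2:
f''(2) = 6 * 2 + 10
= 12 + 10
= 22

22


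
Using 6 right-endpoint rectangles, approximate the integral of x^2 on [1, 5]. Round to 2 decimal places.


Right Riemann sum uses right endpoints of each subinterval.
Interval: [1, 5], n = 6
dx = (5 - 1) / 6 = 2/3
Right endpoints: [5/3, 7/3, 3, 11/3, 13/3, 5]
f values: [25/9, 49/9, 9, 121/9, 169/9, 25]
Sum = dx * (sum of f values)
= 2/3 * 670/9
= 1340/27 ≈ 49.63

49.63
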